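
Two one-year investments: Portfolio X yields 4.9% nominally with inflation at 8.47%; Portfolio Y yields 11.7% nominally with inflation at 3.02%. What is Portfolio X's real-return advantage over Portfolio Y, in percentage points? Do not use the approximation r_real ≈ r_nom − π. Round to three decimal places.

-11.717

Portfolio X real return: 1.049/1.0847 − 1 = -3.2912%.
Portfolio Y real return: 1.117/1.0302 − 1 = 8.4255%.
Difference: -3.2912 − 8.4255 = -11.7167 pp.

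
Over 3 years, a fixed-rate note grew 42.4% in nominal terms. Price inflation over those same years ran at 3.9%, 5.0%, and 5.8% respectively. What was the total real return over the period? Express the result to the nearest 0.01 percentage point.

Cumulative inflation factor: 1.039 × 1.050 × 1.058 ≈ 1.15423.
Nominal growth factor: 1.42400. Real growth factor = 1.42400 / 1.15423 ≈ 1.23373.
Total real return ≈ 23.3728%.

23.37%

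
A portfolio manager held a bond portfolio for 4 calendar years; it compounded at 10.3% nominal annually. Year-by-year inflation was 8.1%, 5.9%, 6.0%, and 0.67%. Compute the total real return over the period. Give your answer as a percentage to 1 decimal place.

21.2%

Cumulative inflation factor: 1.081 × 1.059 × 1.060 × 1.0067 ≈ 1.22160.
Nominal growth factor: 1.48014. Real growth factor = 1.48014 / 1.22160 ≈ 1.21164.
Total real return ≈ 21.1642%.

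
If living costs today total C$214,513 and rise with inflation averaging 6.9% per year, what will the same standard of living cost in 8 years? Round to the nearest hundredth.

C$365,826.58

Cumulative price-level factor: (1+6.9%)^8 ≈ 1.7053818700.
Multiplying C$214,513 by the price-level factor gives the future nominal sum.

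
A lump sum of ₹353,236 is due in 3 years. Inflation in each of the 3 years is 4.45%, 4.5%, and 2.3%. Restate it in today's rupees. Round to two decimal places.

₹316,347.63

Price-level factor over 3 years: 1.0445 × 1.045 × 1.023 = 1.1166070575.
Purchasing power today: ₹353,236 divided by that factor.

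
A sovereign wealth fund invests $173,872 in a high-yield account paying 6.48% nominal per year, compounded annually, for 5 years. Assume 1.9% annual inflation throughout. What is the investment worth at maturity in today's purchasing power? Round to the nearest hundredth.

Nominal value at maturity: $173,872 × (1 + 6.48%)^5 ≈ $237,996.11.
Price-level factor over 5 years: (1 + 1.9%)^5 ≈ 1.0986792441.
The maturity value deflated by that factor is the answer in today's purchasing power.

$216,620.19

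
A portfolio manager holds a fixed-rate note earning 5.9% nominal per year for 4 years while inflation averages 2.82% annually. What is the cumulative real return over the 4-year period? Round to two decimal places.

12.53%

The annual real rate is (1+5.9%)/(1+2.82%) − 1 = 2.9955%.
Compounded over 4 years: (1 + 0.029955)^4 − 1 ≈ 0.12531.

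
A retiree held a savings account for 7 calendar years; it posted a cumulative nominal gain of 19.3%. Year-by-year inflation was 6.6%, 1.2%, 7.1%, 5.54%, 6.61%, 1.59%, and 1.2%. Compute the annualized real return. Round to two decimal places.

-1.61%

Cumulative inflation factor: 1.066 × 1.012 × 1.071 × 1.0554 × 1.0661 × 1.0159 × 1.012 ≈ 1.33651.
Nominal growth factor: 1.19300. Real growth factor = 1.19300 / 1.33651 ≈ 0.89262.
Annualized: 0.89262^(1/7) − 1 ≈ -0.01610.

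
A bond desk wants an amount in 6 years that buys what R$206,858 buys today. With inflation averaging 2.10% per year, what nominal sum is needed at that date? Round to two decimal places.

Cumulative price-level factor: (1+2.10%)^6 ≈ 1.1328031618.
Multiplying R$206,858 by the price-level factor gives the future nominal sum.

R$234,329.40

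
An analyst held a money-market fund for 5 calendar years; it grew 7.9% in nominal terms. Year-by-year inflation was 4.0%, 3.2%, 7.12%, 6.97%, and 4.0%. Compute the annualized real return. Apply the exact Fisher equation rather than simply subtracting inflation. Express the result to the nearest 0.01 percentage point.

Cumulative inflation factor: 1.040 × 1.032 × 1.0712 × 1.0697 × 1.040 ≈ 1.27902.
Nominal growth factor: 1.07900. Real growth factor = 1.07900 / 1.27902 ≈ 0.84361.
Annualized: 0.84361^(1/5) − 1 ≈ -0.03344.

-3.34%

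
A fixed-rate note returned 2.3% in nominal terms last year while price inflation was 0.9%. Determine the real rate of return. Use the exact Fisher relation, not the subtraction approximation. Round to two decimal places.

Real return via the Fisher equation: (1 + 2.3%)/(1 + 0.9%) − 1 = 1.023/1.009 − 1 ≈ 0.01388.

1.39%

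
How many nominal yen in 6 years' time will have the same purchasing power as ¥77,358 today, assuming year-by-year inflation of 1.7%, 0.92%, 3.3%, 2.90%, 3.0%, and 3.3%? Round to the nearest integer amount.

¥89,796

Cumulative price-level factor: 1.017 × 1.0092 × 1.033 × 1.0290 × 1.030 × 1.033 ≈ 1.1607840642.
Multiplying ¥77,358 by the price-level factor gives the future nominal sum.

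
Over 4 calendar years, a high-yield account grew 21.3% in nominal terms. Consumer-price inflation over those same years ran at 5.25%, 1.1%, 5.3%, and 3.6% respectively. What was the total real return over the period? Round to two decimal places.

4.50%

Cumulative inflation factor: 1.0525 × 1.011 × 1.053 × 1.036 ≈ 1.16081.
Nominal growth factor: 1.21300. Real growth factor = 1.21300 / 1.16081 ≈ 1.04496.
Total real return ≈ 4.4959%.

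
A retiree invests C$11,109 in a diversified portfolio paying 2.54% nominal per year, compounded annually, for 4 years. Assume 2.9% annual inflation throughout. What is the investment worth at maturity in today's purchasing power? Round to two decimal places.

C$10,954.35

Nominal value at maturity: C$11,109 × (1 + 2.54%)^4 ≈ C$12,281.41.
Price-level factor over 4 years: (1 + 2.9%)^4 ≈ 1.1211442633.
The maturity value deflated by that factor is the answer in today's purchasing power.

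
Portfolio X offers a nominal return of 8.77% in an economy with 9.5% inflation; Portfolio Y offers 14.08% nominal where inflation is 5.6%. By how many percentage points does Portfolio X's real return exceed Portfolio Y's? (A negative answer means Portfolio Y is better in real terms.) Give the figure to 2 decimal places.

-8.70

Portfolio X real return: 1.0877/1.095 − 1 = -0.667%.
Portfolio Y real return: 1.1408/1.056 − 1 = 8.030%.
Difference: -0.667 − 8.030 = -8.697 pp.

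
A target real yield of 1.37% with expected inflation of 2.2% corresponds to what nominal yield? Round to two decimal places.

By the Fisher equation, 1 + r_nom = (1 + 1.37%)(1 + 2.2%) = 1.0137 × 1.022 = 1.0360014.
So r_nom = 3.60014%.

3.60%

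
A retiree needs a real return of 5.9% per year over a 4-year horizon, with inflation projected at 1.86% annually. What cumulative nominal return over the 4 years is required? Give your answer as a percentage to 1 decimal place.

Required annual nominal rate: (1+5.9%)(1+1.86%) − 1 = 7.86974%.
Cumulative over 4 years: (1 + 0.0786974)^4 − 1 ≈ 0.35394.

35.4%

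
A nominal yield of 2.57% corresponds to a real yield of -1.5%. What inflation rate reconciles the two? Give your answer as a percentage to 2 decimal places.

From (1+r_nom) = (1+r_real)(1+π), we get 1+π = (1 + 2.57%)/(1 − 1.5%) = 1.0257/0.985 ≈ 1.04132.
So π ≈ 4.1320%.

4.13%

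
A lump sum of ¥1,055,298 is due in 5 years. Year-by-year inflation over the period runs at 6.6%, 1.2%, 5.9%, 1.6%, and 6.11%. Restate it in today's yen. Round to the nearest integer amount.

¥856,824

Price-level factor over 5 years: 1.066 × 1.012 × 1.059 × 1.016 × 1.0611 ≈ 1.2316397582.
Purchasing power today: ¥1,055,298 divided by that factor.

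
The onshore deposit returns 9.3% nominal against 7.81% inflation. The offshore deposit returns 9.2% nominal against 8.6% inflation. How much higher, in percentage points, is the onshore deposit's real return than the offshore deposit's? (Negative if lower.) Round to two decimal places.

The onshore deposit real return: 1.093/1.0781 − 1 = 1.382%.
The offshore deposit real return: 1.092/1.086 − 1 = 0.552%.
Difference: 1.382 − 0.552 = 0.830 pp.

0.83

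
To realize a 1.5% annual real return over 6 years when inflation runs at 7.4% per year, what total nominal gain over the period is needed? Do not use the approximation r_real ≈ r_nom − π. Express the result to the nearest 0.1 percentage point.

67.8%

Required annual nominal rate: (1+1.5%)(1+7.4%) − 1 = 9.011%.
Cumulative over 6 years: (1 + 0.09011)^6 − 1 ≈ 0.67812.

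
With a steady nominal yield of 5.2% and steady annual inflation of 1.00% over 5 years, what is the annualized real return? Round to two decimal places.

4.16%

With constant rates the annual real return is the same each year: (1+5.2%)/(1+1.00%) − 1 = 0.04158.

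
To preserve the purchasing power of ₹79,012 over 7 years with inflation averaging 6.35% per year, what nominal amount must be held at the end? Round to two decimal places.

Cumulative price-level factor: (1+6.35%)^7 ≈ 1.5387301365.
Multiplying ₹79,012 by the price-level factor gives the future nominal sum.

₹121,578.15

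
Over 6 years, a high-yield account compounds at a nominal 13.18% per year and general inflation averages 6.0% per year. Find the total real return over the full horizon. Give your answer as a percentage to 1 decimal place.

48.2%

The annual real rate is (1+13.18%)/(1+6.0%) − 1 = 6.7736%.
Compounded over 6 years: (1 + 0.067736)^6 − 1 ≈ 0.48178.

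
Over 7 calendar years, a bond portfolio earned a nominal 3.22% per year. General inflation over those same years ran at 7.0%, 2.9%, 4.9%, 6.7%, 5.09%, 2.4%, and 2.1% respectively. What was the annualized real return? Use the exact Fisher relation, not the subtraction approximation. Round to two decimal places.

-1.15%

Cumulative inflation factor: 1.070 × 1.029 × 1.049 × 1.067 × 1.0509 × 1.024 × 1.021 ≈ 1.35402.
Nominal growth factor: 1.24838. Real growth factor = 1.24838 / 1.35402 ≈ 0.92198.
Annualized: 0.92198^(1/7) − 1 ≈ -0.01154.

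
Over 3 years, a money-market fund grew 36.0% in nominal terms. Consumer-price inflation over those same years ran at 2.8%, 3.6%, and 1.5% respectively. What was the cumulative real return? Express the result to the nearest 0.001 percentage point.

25.811%

Cumulative inflation factor: 1.028 × 1.036 × 1.015 ≈ 1.08098.
Nominal growth factor: 1.36000. Real growth factor = 1.36000 / 1.08098 ≈ 1.25811.
Total real return ≈ 25.8114%.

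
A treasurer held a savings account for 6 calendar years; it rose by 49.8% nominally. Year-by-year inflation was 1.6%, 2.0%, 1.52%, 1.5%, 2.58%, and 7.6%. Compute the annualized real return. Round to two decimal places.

4.08%

Cumulative inflation factor: 1.016 × 1.020 × 1.0152 × 1.015 × 1.0258 × 1.076 ≈ 1.17865.
Nominal growth factor: 1.49800. Real growth factor = 1.49800 / 1.17865 ≈ 1.27094.
Annualized: 1.27094^(1/6) − 1 ≈ 0.04077.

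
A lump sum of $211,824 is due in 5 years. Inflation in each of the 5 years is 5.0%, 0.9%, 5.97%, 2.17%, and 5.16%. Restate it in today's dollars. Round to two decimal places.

Price-level factor over 5 years: 1.050 × 1.009 × 1.0597 × 1.0217 × 1.0516 ≈ 1.2062501225.
Purchasing power today: $211,824 divided by that factor.

$175,605.37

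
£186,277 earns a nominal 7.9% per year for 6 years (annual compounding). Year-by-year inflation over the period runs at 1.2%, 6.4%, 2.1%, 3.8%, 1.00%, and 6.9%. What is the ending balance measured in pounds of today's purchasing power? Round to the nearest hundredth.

£238,585.25

Nominal value at maturity: £186,277 × (1 + 7.9%)^6 ≈ £293,959.77.
Price-level factor over 6 years: 1.012 × 1.064 × 1.021 × 1.038 × 1.0100 × 1.069 ≈ 1.2320953402.
The maturity value deflated by that factor is the answer in today's purchasing power.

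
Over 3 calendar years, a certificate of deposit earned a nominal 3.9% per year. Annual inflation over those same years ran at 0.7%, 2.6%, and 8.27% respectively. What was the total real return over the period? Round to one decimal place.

Cumulative inflation factor: 1.007 × 1.026 × 1.0827 ≈ 1.11863.
Nominal growth factor: 1.12162. Real growth factor = 1.12162 / 1.11863 ≈ 1.00268.
Total real return ≈ 0.2678%.

0.3%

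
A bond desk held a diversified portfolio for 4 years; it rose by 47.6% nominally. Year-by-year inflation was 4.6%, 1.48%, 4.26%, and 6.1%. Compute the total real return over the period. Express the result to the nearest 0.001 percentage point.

Cumulative inflation factor: 1.046 × 1.0148 × 1.0426 × 1.061 ≈ 1.17421.
Nominal growth factor: 1.47600. Real growth factor = 1.47600 / 1.17421 ≈ 1.25702.
Total real return ≈ 25.7017%.

25.702%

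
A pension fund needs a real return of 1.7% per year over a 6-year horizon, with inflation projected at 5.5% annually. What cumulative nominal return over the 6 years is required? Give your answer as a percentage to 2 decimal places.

52.56%

Required annual nominal rate: (1+1.7%)(1+5.5%) − 1 = 7.2935%.
Cumulative over 6 years: (1 + 0.072935)^6 − 1 ≈ 0.52560.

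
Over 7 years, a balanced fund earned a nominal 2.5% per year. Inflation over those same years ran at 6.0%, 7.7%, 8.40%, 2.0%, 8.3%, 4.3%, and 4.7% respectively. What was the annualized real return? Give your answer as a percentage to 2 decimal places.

-3.20%

Cumulative inflation factor: 1.060 × 1.077 × 1.0840 × 1.020 × 1.083 × 1.043 × 1.047 ≈ 1.49283.
Nominal growth factor: 1.18869. Real growth factor = 1.18869 / 1.49283 ≈ 0.79626.
Annualized: 0.79626^(1/7) − 1 ≈ -0.03202.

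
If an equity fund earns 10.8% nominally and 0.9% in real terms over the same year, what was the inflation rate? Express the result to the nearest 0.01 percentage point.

9.81%

From (1+r_nom) = (1+r_real)(1+π), we get 1+π = (1 + 10.8%)/(1 + 0.9%) = 1.108/1.009 ≈ 1.09812.
So π ≈ 9.8117%.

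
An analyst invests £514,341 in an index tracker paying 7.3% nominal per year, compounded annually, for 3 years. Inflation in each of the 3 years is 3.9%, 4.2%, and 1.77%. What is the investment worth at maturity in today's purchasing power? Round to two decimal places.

£576,696.44

Nominal value at maturity: £514,341 × (1 + 7.3%)^3 ≈ £635,404.54.
Price-level factor over 3 years: 1.039 × 1.042 × 1.0177 = 1.1018006926.
Dividing the nominal maturity value by the price-level factor gives the value in today's money.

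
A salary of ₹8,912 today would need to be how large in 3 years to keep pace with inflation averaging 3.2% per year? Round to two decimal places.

₹9,795.22

Cumulative price-level factor: (1+3.2%)^3 = 1.099104768.
Multiplying ₹8,912 by the price-level factor gives the future nominal sum.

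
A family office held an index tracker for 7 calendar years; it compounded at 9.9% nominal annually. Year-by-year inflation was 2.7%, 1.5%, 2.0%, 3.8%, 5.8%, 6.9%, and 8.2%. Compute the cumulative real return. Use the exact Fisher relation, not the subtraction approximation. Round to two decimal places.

43.37%

Cumulative inflation factor: 1.027 × 1.015 × 1.020 × 1.038 × 1.058 × 1.069 × 1.082 ≈ 1.35059.
Nominal growth factor: 1.93635. Real growth factor = 1.93635 / 1.35059 ≈ 1.43370.
Total real return ≈ 43.3703%.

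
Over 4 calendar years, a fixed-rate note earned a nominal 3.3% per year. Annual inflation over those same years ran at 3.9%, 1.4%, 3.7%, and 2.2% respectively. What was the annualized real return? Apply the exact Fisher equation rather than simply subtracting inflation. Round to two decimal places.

Cumulative inflation factor: 1.039 × 1.014 × 1.037 × 1.022 ≈ 1.11656.
Nominal growth factor: 1.13868. Real growth factor = 1.13868 / 1.11656 ≈ 1.01981.
Annualized: 1.01981^(1/4) − 1 ≈ 0.00492.

0.49%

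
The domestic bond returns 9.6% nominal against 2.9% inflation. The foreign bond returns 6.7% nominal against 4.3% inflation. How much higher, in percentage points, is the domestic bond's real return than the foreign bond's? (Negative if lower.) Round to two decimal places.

4.21

The domestic bond real return: 1.096/1.029 − 1 = 6.511%.
The foreign bond real return: 1.067/1.043 − 1 = 2.301%.
Difference: 6.511 − 2.301 = 4.210 pp.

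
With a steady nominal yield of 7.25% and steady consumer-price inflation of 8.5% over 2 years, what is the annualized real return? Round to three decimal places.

With constant rates the annual real return is the same each year: (1+7.25%)/(1+8.5%) − 1 = -0.01152.

-1.152%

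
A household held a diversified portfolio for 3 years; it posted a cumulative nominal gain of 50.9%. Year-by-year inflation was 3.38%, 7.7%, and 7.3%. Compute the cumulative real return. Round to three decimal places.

26.310%

Cumulative inflation factor: 1.0338 × 1.077 × 1.073 ≈ 1.19468.
Nominal growth factor: 1.50900. Real growth factor = 1.50900 / 1.19468 ≈ 1.26310.
Total real return ≈ 26.3099%.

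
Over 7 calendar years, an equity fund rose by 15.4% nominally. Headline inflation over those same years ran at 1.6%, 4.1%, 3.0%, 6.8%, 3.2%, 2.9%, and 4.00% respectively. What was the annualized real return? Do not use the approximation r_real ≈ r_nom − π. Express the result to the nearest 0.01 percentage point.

Cumulative inflation factor: 1.016 × 1.041 × 1.030 × 1.068 × 1.032 × 1.029 × 1.0400 ≈ 1.28494.
Nominal growth factor: 1.15400. Real growth factor = 1.15400 / 1.28494 ≈ 0.89810.
Annualized: 0.89810^(1/7) − 1 ≈ -0.01524.

-1.52%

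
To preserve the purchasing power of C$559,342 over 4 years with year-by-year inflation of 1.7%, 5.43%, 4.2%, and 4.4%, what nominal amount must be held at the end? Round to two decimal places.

C$652,425.32

Cumulative price-level factor: 1.017 × 1.0543 × 1.042 × 1.044 ≈ 1.1664157549.
Multiplying C$559,342 by the price-level factor gives the future nominal sum.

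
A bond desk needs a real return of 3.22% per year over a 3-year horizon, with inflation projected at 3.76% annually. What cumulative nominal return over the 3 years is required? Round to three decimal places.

Required annual nominal rate: (1+3.22%)(1+3.76%) − 1 = 7.101072%.
Cumulative over 3 years: (1 + 0.07101072)^3 − 1 ≈ 0.22852.

22.852%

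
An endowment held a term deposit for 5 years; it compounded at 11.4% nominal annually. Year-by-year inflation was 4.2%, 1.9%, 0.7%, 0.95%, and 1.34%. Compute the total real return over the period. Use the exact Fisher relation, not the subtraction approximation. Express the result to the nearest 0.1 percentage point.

Cumulative inflation factor: 1.042 × 1.019 × 1.007 × 1.0095 × 1.0134 ≈ 1.09385.
Nominal growth factor: 1.71564. Real growth factor = 1.71564 / 1.09385 ≈ 1.56844.
Total real return ≈ 56.8438%.

56.8%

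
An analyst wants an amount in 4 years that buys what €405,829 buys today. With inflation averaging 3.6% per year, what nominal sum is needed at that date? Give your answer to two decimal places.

Cumulative price-level factor: (1+3.6%)^4 ≈ 1.1519643036.
The nominal amount required is €405,829 scaled up by that factor.

€467,500.52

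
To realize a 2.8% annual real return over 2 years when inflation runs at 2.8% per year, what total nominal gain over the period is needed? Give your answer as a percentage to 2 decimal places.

11.68%

Required annual nominal rate: (1+2.8%)(1+2.8%) − 1 = 5.6784%.
Cumulative over 2 years: (1 + 0.056784)^2 − 1 ≈ 0.11679.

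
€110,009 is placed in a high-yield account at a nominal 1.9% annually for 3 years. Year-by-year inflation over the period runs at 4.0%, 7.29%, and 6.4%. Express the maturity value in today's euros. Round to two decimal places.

€98,042.99

Nominal value at maturity: €110,009 × (1 + 1.9%)^3 ≈ €116,399.41.
Price-level factor over 3 years: 1.040 × 1.0729 × 1.064 = 1.187228224.
Dividing the nominal maturity value by the price-level factor gives the value in today's money.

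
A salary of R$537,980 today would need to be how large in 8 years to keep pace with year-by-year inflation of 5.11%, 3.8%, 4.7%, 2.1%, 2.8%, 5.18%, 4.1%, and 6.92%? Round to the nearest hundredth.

R$755,119.88

Cumulative price-level factor: 1.0511 × 1.038 × 1.047 × 1.021 × 1.028 × 1.0518 × 1.041 × 1.0692 ≈ 1.4036207314.
Multiplying R$537,980 by the price-level factor gives the future nominal sum.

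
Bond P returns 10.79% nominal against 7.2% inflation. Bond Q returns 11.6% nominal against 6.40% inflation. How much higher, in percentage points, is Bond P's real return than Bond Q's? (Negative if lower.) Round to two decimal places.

Bond P real return: 1.1079/1.072 − 1 = 3.349%.
Bond Q real return: 1.116/1.0640 − 1 = 4.887%.
Difference: 3.349 − 4.887 = -1.538 pp.

-1.54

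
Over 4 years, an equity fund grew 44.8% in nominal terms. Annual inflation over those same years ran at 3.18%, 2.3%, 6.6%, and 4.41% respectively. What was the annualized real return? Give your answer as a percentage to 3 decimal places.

Cumulative inflation factor: 1.0318 × 1.023 × 1.066 × 1.0441 ≈ 1.17482.
Nominal growth factor: 1.44800. Real growth factor = 1.44800 / 1.17482 ≈ 1.23253.
Annualized: 1.23253^(1/4) − 1 ≈ 0.05366.

5.366%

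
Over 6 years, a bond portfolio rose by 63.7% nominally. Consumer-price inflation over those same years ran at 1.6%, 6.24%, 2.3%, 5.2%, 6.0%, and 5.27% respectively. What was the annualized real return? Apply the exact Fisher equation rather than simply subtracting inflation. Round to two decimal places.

3.97%

Cumulative inflation factor: 1.016 × 1.0624 × 1.023 × 1.052 × 1.060 × 1.0527 ≈ 1.29623.
Nominal growth factor: 1.63700. Real growth factor = 1.63700 / 1.29623 ≈ 1.26289.
Annualized: 1.26289^(1/6) − 1 ≈ 0.03967.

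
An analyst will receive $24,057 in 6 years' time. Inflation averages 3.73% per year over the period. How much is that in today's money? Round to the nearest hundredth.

Price-level factor over 6 years: (1 + 3.73%)^6 ≈ 1.2457367236.
Purchasing power today: $24,057 divided by that factor.

$19,311.46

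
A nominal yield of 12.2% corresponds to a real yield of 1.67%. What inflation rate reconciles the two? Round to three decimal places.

From (1+r_nom) = (1+r_real)(1+π), we get 1+π = (1 + 12.2%)/(1 + 1.67%) = 1.122/1.0167 ≈ 1.10357.
So π ≈ 10.3570%.

10.357%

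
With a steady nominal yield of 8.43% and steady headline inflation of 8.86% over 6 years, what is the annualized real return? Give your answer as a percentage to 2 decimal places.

-0.40%

With constant rates the annual real return is the same each year: (1+8.43%)/(1+8.86%) − 1 = -0.00395.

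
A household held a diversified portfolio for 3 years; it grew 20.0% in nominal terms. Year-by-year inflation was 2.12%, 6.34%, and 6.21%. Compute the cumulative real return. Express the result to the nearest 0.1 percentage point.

Cumulative inflation factor: 1.0212 × 1.0634 × 1.0621 ≈ 1.15338.
Nominal growth factor: 1.20000. Real growth factor = 1.20000 / 1.15338 ≈ 1.04042.
Total real return ≈ 4.0419%.

4.0%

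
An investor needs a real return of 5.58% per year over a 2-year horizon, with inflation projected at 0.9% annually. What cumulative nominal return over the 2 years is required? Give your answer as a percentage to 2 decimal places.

13.49%

Required annual nominal rate: (1+5.58%)(1+0.9%) − 1 = 6.53022%.
Cumulative over 2 years: (1 + 0.0653022)^2 − 1 ≈ 0.13487.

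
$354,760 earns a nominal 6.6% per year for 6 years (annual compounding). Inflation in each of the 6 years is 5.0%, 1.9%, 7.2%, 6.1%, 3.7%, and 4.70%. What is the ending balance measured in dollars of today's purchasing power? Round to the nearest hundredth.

Nominal value at maturity: $354,760 × (1 + 6.6%)^6 ≈ $520,568.49.
Price-level factor over 6 years: 1.050 × 1.019 × 1.072 × 1.061 × 1.037 × 1.0470 ≈ 1.3212928668.
Dividing the nominal maturity value by the price-level factor gives the value in today's money.

$393,984.18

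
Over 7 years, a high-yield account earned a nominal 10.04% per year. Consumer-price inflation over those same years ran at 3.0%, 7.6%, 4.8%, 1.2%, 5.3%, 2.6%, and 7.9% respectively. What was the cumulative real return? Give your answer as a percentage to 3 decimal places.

42.582%

Cumulative inflation factor: 1.030 × 1.076 × 1.048 × 1.012 × 1.053 × 1.026 × 1.079 ≈ 1.37021.
Nominal growth factor: 1.95368. Real growth factor = 1.95368 / 1.37021 ≈ 1.42582.
Total real return ≈ 42.5823%.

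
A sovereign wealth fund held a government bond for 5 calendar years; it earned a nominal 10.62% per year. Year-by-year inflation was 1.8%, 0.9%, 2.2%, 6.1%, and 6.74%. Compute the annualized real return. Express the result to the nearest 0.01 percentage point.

Cumulative inflation factor: 1.018 × 1.009 × 1.022 × 1.061 × 1.0674 ≈ 1.18886.
Nominal growth factor: 1.65641. Real growth factor = 1.65641 / 1.18886 ≈ 1.39327.
Annualized: 1.39327^(1/5) − 1 ≈ 0.06858.

6.86%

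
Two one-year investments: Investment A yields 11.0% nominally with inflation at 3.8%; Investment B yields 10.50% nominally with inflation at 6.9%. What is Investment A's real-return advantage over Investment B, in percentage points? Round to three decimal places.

3.569

Investment A real return: 1.110/1.038 − 1 = 6.9364%.
Investment B real return: 1.1050/1.069 − 1 = 3.3676%.
Difference: 6.9364 − 3.3676 = 3.5688 pp.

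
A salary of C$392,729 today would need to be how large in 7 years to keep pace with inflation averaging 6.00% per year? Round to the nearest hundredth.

C$590,519.21

Cumulative price-level factor: (1+6.00%)^7 ≈ 1.5036302590.
The nominal amount required is C$392,729 scaled up by that factor.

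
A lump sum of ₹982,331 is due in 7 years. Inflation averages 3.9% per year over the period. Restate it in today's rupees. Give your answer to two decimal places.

Price-level factor over 7 years: (1 + 3.9%)^7 ≈ 1.3071000549.
Purchasing power today: ₹982,331 divided by that factor.

₹751,534.66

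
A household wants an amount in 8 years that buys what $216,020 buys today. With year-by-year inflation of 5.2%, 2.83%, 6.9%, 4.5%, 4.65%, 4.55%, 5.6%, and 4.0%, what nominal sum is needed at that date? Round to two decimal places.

$313,678.00

Cumulative price-level factor: 1.052 × 1.0283 × 1.069 × 1.045 × 1.0465 × 1.0455 × 1.056 × 1.040 ≈ 1.4520785115.
The nominal amount required is $216,020 scaled up by that factor.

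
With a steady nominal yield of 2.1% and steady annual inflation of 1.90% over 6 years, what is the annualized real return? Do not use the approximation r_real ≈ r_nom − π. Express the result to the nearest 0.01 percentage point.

0.20%

With constant rates the annual real return is the same each year: (1+2.1%)/(1+1.90%) − 1 = 0.00196.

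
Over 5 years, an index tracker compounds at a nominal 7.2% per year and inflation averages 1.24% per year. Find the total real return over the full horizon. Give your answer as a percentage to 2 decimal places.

The annual real rate is (1+7.2%)/(1+1.24%) − 1 = 5.8870%.
Compounded over 5 years: (1 + 0.058870)^5 − 1 ≈ 0.33111.

33.11%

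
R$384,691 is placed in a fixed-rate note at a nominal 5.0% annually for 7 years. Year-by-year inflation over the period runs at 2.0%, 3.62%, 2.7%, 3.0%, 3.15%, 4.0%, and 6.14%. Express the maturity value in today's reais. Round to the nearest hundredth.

Nominal value at maturity: R$384,691 × (1 + 5.0%)^7 ≈ R$541,298.87.
Price-level factor over 7 years: 1.020 × 1.0362 × 1.027 × 1.030 × 1.0315 × 1.040 × 1.0614 ≈ 1.2730137159.
Dividing the nominal maturity value by the price-level factor gives the value in today's money.

R$425,210.56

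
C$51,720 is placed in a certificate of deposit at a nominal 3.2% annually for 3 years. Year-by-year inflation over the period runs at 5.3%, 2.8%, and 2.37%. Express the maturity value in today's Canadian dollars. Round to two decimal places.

C$51,298.35

Nominal value at maturity: C$51,720 × (1 + 3.2%)^3 ≈ C$56,845.70.
Price-level factor over 3 years: 1.053 × 1.028 × 1.0237 = 1.1081388708.
The maturity value deflated by that factor is the answer in today's purchasing power.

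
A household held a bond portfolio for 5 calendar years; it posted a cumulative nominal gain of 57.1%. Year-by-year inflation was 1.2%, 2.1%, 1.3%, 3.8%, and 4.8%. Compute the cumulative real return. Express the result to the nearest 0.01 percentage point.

Cumulative inflation factor: 1.012 × 1.021 × 1.013 × 1.038 × 1.048 ≈ 1.13861.
Nominal growth factor: 1.57100. Real growth factor = 1.57100 / 1.13861 ≈ 1.37975.
Total real return ≈ 37.9755%.

37.98%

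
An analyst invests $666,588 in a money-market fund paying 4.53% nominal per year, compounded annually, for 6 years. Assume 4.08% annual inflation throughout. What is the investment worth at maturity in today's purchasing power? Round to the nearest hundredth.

$684,068.34

Nominal value at maturity: $666,588 × (1 + 4.53%)^6 ≈ $869,567.29.
Price-level factor over 6 years: (1 + 4.08%)^6 ≈ 1.2711701946.
Dividing the nominal maturity value by the price-level factor gives the value in today's money.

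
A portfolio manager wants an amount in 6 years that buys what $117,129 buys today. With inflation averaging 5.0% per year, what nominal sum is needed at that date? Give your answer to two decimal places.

Cumulative price-level factor: (1+5.0%)^6 ≈ 1.3400956406.
The nominal amount required is $117,129 scaled up by that factor.

$156,964.06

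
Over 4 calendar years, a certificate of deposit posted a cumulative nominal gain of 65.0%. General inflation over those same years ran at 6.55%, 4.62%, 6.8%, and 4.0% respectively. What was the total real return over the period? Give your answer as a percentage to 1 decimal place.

33.3%

Cumulative inflation factor: 1.0655 × 1.0462 × 1.068 × 1.040 ≈ 1.23815.
Nominal growth factor: 1.65000. Real growth factor = 1.65000 / 1.23815 ≈ 1.33263.
Total real return ≈ 33.2635%.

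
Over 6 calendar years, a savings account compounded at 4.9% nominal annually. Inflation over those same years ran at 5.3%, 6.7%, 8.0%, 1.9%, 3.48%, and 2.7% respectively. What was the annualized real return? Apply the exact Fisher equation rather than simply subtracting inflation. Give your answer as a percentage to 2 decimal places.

Cumulative inflation factor: 1.053 × 1.067 × 1.080 × 1.019 × 1.0348 × 1.027 ≈ 1.31407.
Nominal growth factor: 1.33246. Real growth factor = 1.33246 / 1.31407 ≈ 1.01399.
Annualized: 1.01399^(1/6) − 1 ≈ 0.00232.

0.23%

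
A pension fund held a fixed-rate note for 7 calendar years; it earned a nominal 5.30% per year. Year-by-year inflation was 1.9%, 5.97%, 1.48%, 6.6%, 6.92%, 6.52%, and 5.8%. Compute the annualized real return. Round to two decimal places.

Cumulative inflation factor: 1.019 × 1.0597 × 1.0148 × 1.066 × 1.0692 × 1.0652 × 1.058 ≈ 1.40757.
Nominal growth factor: 1.43548. Real growth factor = 1.43548 / 1.40757 ≈ 1.01983.
Annualized: 1.01983^(1/7) − 1 ≈ 0.00281.

0.28%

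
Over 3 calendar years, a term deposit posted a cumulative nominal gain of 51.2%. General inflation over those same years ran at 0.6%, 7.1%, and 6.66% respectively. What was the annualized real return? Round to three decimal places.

Cumulative inflation factor: 1.006 × 1.071 × 1.0666 ≈ 1.14918.
Nominal growth factor: 1.51200. Real growth factor = 1.51200 / 1.14918 ≈ 1.31572.
Annualized: 1.31572^(1/3) − 1 ≈ 0.09577.

9.577%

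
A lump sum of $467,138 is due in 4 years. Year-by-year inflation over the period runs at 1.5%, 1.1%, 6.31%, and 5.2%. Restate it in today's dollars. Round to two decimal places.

$407,040.99

Price-level factor over 4 years: 1.015 × 1.011 × 1.0631 × 1.052 ≈ 1.1476436441.
Purchasing power today: $467,138 divided by that factor.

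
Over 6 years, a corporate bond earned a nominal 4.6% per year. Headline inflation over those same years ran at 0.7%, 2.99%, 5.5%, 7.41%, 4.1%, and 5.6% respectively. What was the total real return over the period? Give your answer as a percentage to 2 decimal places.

Cumulative inflation factor: 1.007 × 1.0299 × 1.055 × 1.0741 × 1.041 × 1.056 ≈ 1.29192.
Nominal growth factor: 1.30976. Real growth factor = 1.30976 / 1.29192 ≈ 1.01380.
Total real return ≈ 1.3803%.

1.38%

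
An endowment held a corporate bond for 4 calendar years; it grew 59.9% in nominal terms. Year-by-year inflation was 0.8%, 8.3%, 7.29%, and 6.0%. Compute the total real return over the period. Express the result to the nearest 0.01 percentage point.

Cumulative inflation factor: 1.008 × 1.083 × 1.0729 × 1.060 ≈ 1.24152.
Nominal growth factor: 1.59900. Real growth factor = 1.59900 / 1.24152 ≈ 1.28794.
Total real return ≈ 28.7936%.

28.79%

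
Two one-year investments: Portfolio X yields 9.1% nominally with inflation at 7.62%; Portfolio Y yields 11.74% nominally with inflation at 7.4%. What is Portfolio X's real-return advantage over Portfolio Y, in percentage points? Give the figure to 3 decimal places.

Portfolio X real return: 1.091/1.0762 − 1 = 1.3752%.
Portfolio Y real return: 1.1174/1.074 − 1 = 4.0410%.
Difference: 1.3752 − 4.0410 = -2.6658 pp.

-2.666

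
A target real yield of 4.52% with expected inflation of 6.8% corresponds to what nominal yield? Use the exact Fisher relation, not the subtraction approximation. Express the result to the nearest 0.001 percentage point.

11.627%

By the Fisher equation, 1 + r_nom = (1 + 4.52%)(1 + 6.8%) = 1.0452 × 1.068 = 1.1162736.
So r_nom = 11.62736%.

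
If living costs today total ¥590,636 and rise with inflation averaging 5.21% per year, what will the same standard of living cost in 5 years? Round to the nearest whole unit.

¥761,386

Cumulative price-level factor: (1+5.21%)^5 ≈ 1.2890955316.
The nominal amount required is ¥590,636 scaled up by that factor.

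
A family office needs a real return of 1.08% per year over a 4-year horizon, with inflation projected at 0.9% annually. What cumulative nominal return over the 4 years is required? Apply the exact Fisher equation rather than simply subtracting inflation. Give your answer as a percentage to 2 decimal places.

8.20%

Required annual nominal rate: (1+1.08%)(1+0.9%) − 1 = 1.98972%.
Cumulative over 4 years: (1 + 0.0198972)^4 − 1 ≈ 0.08200.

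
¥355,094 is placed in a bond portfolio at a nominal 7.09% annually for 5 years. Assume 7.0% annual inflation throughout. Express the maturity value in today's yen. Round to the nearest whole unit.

Nominal value at maturity: ¥355,094 × (1 + 7.09%)^5 ≈ ¥500,136.
Price-level factor over 5 years: (1 + 7.0%)^5 = 1.4025517307.
The maturity value deflated by that factor is the answer in today's purchasing power.

¥356,590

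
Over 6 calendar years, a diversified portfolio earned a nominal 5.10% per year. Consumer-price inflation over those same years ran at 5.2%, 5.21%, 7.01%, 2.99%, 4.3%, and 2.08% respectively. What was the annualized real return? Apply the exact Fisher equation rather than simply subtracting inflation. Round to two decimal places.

Cumulative inflation factor: 1.052 × 1.0521 × 1.0701 × 1.0299 × 1.043 × 1.0208 ≈ 1.29872.
Nominal growth factor: 1.34777. Real growth factor = 1.34777 / 1.29872 ≈ 1.03777.
Annualized: 1.03777^(1/6) − 1 ≈ 0.00620.

0.62%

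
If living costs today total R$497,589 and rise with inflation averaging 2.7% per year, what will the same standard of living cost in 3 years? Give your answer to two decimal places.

R$538,991.73

Cumulative price-level factor: (1+2.7%)^3 = 1.083206683.
The nominal amount required is R$497,589 scaled up by that factor.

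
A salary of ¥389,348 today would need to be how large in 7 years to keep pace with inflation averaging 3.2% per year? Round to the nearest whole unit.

Cumulative price-level factor: (1+3.2%)^7 ≈ 1.2466882924.
Multiplying ¥389,348 by the price-level factor gives the future nominal sum.

¥485,396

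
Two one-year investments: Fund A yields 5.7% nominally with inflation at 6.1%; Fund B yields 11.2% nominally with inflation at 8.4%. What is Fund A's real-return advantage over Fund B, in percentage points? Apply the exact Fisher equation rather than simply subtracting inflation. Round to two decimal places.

-2.96

Fund A real return: 1.057/1.061 − 1 = -0.377%.
Fund B real return: 1.112/1.084 − 1 = 2.583%.
Difference: -0.377 − 2.583 = -2.960 pp.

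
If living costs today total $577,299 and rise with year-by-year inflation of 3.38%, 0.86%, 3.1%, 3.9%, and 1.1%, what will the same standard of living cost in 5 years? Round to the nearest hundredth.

$651,901.03

Cumulative price-level factor: 1.0338 × 1.0086 × 1.031 × 1.039 × 1.011 ≈ 1.1292259767.
Multiplying $577,299 by the price-level factor gives the future nominal sum.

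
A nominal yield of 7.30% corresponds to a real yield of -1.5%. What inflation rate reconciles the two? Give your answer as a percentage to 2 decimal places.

From (1+r_nom) = (1+r_real)(1+π), we get 1+π = (1 + 7.30%)/(1 − 1.5%) = 1.0730/0.985 ≈ 1.08934.
So π ≈ 8.9340%.

8.93%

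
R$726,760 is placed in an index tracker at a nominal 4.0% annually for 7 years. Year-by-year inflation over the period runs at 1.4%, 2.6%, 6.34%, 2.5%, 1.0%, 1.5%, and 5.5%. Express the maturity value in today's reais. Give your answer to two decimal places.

R$779,791.83

Nominal value at maturity: R$726,760 × (1 + 4.0%)^7 ≈ R$956,366.58.
Price-level factor over 7 years: 1.014 × 1.026 × 1.0634 × 1.025 × 1.010 × 1.015 × 1.055 ≈ 1.2264383235.
The maturity value deflated by that factor is the answer in today's purchasing power.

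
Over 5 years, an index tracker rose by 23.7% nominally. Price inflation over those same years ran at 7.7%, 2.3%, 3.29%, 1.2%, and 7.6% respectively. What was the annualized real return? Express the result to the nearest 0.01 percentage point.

Cumulative inflation factor: 1.077 × 1.023 × 1.0329 × 1.012 × 1.076 ≈ 1.23920.
Nominal growth factor: 1.23700. Real growth factor = 1.23700 / 1.23920 ≈ 0.99822.
Annualized: 0.99822^(1/5) − 1 ≈ -0.00036.

-0.04%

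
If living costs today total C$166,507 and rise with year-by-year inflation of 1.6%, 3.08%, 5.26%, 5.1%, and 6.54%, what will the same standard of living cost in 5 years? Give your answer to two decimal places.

Cumulative price-level factor: 1.016 × 1.0308 × 1.0526 × 1.051 × 1.0654 ≈ 1.2343743596.
Multiplying C$166,507 by the price-level factor gives the future nominal sum.

C$205,531.97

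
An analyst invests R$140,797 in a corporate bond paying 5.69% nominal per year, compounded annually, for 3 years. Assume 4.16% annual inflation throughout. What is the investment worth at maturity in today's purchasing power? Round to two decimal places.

R$147,093.06

Nominal value at maturity: R$140,797 × (1 + 5.69%)^3 ≈ R$166,224.52.
Price-level factor over 3 years: (1 + 4.16%)^3 ≈ 1.1300636713.
Dividing the nominal maturity value by the price-level factor gives the value in today's money.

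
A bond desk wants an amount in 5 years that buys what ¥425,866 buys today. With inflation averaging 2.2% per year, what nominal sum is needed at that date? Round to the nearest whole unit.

Cumulative price-level factor: (1+2.2%)^5 ≈ 1.1149476564.
The nominal amount required is ¥425,866 scaled up by that factor.

¥474,818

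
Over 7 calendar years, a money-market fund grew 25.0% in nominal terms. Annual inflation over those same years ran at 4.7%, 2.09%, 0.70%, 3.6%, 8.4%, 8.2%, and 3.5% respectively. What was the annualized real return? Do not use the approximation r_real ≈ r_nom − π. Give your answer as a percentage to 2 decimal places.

Cumulative inflation factor: 1.047 × 1.0209 × 1.0070 × 1.036 × 1.084 × 1.082 × 1.035 ≈ 1.35368.
Nominal growth factor: 1.25000. Real growth factor = 1.25000 / 1.35368 ≈ 0.92341.
Annualized: 0.92341^(1/7) − 1 ≈ -0.01132.

-1.13%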